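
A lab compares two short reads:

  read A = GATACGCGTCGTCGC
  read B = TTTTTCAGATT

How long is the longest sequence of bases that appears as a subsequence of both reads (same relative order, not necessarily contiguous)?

5

Pick T (read A #3, read B #5) → A (read A #4, read B #7) → G (read A #6, read B #8) → T (read A #9, read B #10) → T (read A #12, read B #11); all 5 bases appear in both, in order. dp[15][11] = 5 confirms this is the maximum.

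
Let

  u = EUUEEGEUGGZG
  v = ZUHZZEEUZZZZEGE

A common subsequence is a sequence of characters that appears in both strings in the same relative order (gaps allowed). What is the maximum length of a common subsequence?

Match U at u[2]=v[2] → E at u[5]=v[6] → E at u[7]=v[7] → U at u[8]=v[8] → Z at u[11]=v[12] → G at u[12]=v[14] — 6 characters in the same relative order in both. The LCS DP gives dp[12][15] = 6, so this is optimal.

6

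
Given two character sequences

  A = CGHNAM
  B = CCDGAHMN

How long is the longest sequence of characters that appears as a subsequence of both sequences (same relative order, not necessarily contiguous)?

Let dp[i][j] be the LCS length of the first i characters of A and the first j characters of B. dp[i][j] = dp[i-1][j-1]+1 when the i-th and j-th characters match, else max(dp[i-1][j], dp[i][j-1]).
    ·  C  C  D  G  A  H  M  N
 ·  0  0  0  0  0  0  0  0  0
 C  0  1  1  1  1  1  1  1  1
 G  0  1  1  1  2  2  2  2  2
 H  0  1  1  1  2  2  3  3  3
 N  0  1  1  1  2  2  3  3  4
 A  0  1  1  1  2  3  3  3  4
 M  0  1  1  1  2  3  3  4  4
dp[6][8] = 4. One LCS (by backtracking along matches): CGHN.

4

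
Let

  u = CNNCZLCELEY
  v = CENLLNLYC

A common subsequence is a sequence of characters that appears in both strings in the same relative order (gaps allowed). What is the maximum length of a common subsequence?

Match C at u[1]=v[1], N at u[2]=v[3], N at u[3]=v[6], L at u[6]=v[7], C at u[7]=v[9] — 5 characters in the same relative order in both. dp[11][9] = 5 confirms this is the maximum.

5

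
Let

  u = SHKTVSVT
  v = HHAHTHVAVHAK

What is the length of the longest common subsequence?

4

Let dp[i][j] be the LCS length of the first i characters of u and the first j characters of v. dp[i][j] = dp[i-1][j-1]+1 when the i-th and j-th characters match, else max(dp[i-1][j], dp[i][j-1]).
    ·  H  H  A  H  T  H  V  A  V  H  A  K
 ·  0  0  0  0  0  0  0  0  0  0  0  0  0
 S  0  0  0  0  0  0  0  0  0  0  0  0  0
 H  0  1  1  1  1  1  1  1  1  1  1  1  1
 K  0  1  1  1  1  1  1  1  1  1  1  1  2
 T  0  1  1  1  1  2  2  2  2  2  2  2  2
 V  0  1  1  1  1  2  2  3  3  3  3  3  3
 S  0  1  1  1  1  2  2  3  3  3  3  3  3
 V  0  1  1  1  1  2  2  3  3  4  4  4  4
 T  0  1  1  1  1  2  2  3  3  4  4  4  4
dp[8][12] = 4. One LCS (by backtracking along matches): HTVV.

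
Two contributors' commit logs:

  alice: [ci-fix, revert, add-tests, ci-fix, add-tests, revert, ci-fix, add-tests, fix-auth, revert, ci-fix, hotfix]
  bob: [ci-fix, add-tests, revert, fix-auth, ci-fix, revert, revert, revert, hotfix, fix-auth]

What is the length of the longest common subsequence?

One common subsequence of length 6: ci-fix at alice[1]=bob[1]; then revert at alice[2]=bob[3]; then ci-fix at alice[4]=bob[5]; then revert at alice[6]=bob[7]; then revert at alice[10]=bob[8]; then hotfix at alice[12]=bob[9], and the DP table's final entry dp[12][10] is also 6, so no common subsequence is longer.

6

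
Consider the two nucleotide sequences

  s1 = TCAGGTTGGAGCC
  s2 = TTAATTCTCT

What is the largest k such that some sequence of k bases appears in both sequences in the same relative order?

6

Pick T (s1 #1, s2 #2) → A (s1 #3, s2 #4) → T (s1 #6, s2 #5) → T (s1 #7, s2 #6) → C (s1 #12, s2 #7) → C (s1 #13, s2 #9); all 6 bases appear in both, in order. The LCS DP gives dp[13][10] = 6, so this is optimal.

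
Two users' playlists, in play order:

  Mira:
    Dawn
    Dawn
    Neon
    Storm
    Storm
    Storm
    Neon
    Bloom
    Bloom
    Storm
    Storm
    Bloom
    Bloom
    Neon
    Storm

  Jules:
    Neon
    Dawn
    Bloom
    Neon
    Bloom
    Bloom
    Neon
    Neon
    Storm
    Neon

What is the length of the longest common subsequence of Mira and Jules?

6

Match Dawn [1,2] → Neon [7,4] → Bloom [8,5] → Bloom [9,6] → Storm [11,9] → Neon [14,10] — 6 songs in the same relative order in both. The LCS DP gives dp[15][10] = 6, so this is optimal.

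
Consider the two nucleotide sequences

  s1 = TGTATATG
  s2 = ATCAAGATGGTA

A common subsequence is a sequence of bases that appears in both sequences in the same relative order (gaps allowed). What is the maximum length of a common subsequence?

5

Pick T (s1 #1, s2 #2); then G (s1 #2, s2 #6); then T (s1 #3, s2 #8); then T (s1 #5, s2 #11); then A (s1 #6, s2 #12); all 5 bases appear in both, in order. The LCS DP gives dp[8][12] = 5, so this is optimal.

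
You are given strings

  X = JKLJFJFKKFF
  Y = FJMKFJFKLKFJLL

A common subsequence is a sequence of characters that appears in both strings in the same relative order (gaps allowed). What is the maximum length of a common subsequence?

One common subsequence of length 8: J [1,2]; then K [2,4]; then F [5,5]; then J [6,6]; then F [7,7]; then K [8,8]; then K [9,10]; then F [10,11]. Since dp[11][14] = 8, nothing longer is possible.

8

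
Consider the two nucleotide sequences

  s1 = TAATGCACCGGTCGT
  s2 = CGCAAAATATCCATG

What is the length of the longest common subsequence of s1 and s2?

One common subsequence of length 8: A (s1 #2, s2 #6), then A (s1 #3, s2 #7), then T (s1 #4, s2 #8), then A (s1 #7, s2 #9), then C (s1 #8, s2 #11), then C (s1 #9, s2 #12), then T (s1 #12, s2 #14), then G (s1 #14, s2 #15). dp[15][15] = 8 confirms this is the maximum.

8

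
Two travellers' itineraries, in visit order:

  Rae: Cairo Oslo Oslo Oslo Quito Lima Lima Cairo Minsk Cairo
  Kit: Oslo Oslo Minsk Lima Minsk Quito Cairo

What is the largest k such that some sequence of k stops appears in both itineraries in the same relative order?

Pick Oslo [2,1], Oslo [3,2], Lima [7,4], Minsk [9,5], Cairo [10,7]; all 5 stops appear in both, in order. dp[10][7] = 5 confirms this is the maximum.

5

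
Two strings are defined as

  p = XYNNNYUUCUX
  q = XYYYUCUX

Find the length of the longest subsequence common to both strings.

7

Pick X [1,1]; then Y [2,3]; then Y [6,4]; then U [8,5]; then C [9,6]; then U [10,7]; then X [11,8]; all 7 characters appear in both, in order. Since dp[11][8] = 7, nothing longer is possible.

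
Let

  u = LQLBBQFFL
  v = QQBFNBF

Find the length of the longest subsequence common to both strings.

4

Pick Q [2,2]; then B [4,3]; then B [5,6]; then F [8,7]; all 4 characters appear in both, in order. The LCS DP gives dp[9][7] = 4, so this is optimal.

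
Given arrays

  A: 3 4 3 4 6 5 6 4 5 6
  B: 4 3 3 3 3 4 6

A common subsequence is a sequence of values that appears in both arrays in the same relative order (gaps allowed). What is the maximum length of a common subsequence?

4

One common subsequence of length 4: 3 at A[1]=B[4], 3 at A[3]=B[5], 4 at A[8]=B[6], 6 at A[10]=B[7]. The LCS DP gives dp[10][7] = 4, so this is optimal.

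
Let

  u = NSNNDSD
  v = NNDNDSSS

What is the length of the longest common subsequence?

One common subsequence of length 5: N [1,1]; then N [3,2]; then N [4,4]; then D [5,5]; then S [6,8]. The LCS DP gives dp[7][8] = 5, so this is optimal.

5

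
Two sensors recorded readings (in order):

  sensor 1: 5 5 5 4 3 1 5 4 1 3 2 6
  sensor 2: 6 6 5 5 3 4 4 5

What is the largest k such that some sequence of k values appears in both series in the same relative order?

4

Pick 5 at sensor 1[1]=sensor 2[3], then 5 at sensor 1[2]=sensor 2[4], then 4 at sensor 1[4]=sensor 2[7], then 5 at sensor 1[7]=sensor 2[8]; all 4 values appear in both, in order. Since dp[12][8] = 4, nothing longer is possible.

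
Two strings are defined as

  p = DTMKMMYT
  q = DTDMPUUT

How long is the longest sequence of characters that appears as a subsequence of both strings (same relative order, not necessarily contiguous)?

Let dp[i][j] be the LCS length of the first i characters of p and the first j characters of q. dp[i][j] = dp[i-1][j-1]+1 when the i-th and j-th characters match, else max(dp[i-1][j], dp[i][j-1]).
    ·  D  T  D  M  P  U  U  T
 ·  0  0  0  0  0  0  0  0  0
 D  0  1  1  1  1  1  1  1  1
 T  0  1  2  2  2  2  2  2  2
 M  0  1  2  2  3  3  3  3  3
 K  0  1  2  2  3  3  3  3  3
 M  0  1  2  2  3  3  3  3  3
 M  0  1  2  2  3  3  3  3  3
 Y  0  1  2  2  3  3  3  3  3
 T  0  1  2  2  3  3  3  3  4
dp[8][8] = 4. One LCS (by backtracking along matches): DTMT.

4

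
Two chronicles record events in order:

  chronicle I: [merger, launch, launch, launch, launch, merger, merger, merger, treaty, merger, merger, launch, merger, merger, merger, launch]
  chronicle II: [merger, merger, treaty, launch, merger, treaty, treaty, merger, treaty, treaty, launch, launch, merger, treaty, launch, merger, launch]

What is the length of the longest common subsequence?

9

Pick merger at chronicle I[1]=chronicle II[2], then launch at chronicle I[2]=chronicle II[4], then launch at chronicle I[4]=chronicle II[11], then launch at chronicle I[5]=chronicle II[12], then merger at chronicle I[8]=chronicle II[13], then treaty at chronicle I[9]=chronicle II[14], then launch at chronicle I[12]=chronicle II[15], then merger at chronicle I[15]=chronicle II[16], then launch at chronicle I[16]=chronicle II[17]; all 9 events appear in both, in order. Since dp[16][17] = 9, nothing longer is possible.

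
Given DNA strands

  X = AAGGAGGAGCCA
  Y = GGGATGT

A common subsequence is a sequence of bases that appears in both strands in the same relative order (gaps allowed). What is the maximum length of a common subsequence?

Let dp[i][j] be the LCS length of the first i bases of X and the first j bases of Y. dp[i][j] = dp[i-1][j-1]+1 when the i-th and j-th bases match, else max(dp[i-1][j], dp[i][j-1]).
    ·  G  G  G  A  T  G  T
 ·  0  0  0  0  0  0  0  0
 A  0  0  0  0  1  1  1  1
 A  0  0  0  0  1  1  1  1
 G  0  1  1  1  1  1  2  2
 G  0  1  2  2  2  2  2  2
 A  0  1  2  2  3  3  3  3
 G  0  1  2  3  3  3  4  4
 G  0  1  2  3  3  3  4  4
 A  0  1  2  3  4  4  4  4
 G  0  1  2  3  4  4  5  5
 C  0  1  2  3  4  4  5  5
 C  0  1  2  3  4  4  5  5
 A  0  1  2  3  4  4  5  5
dp[12][7] = 5. One LCS (by backtracking along matches): GGGAG.

5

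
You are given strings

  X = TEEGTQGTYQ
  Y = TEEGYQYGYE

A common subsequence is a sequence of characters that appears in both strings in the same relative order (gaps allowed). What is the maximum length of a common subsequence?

7

Let dp[i][j] be the LCS length of the first i characters of X and the first j characters of Y. dp[i][j] = dp[i-1][j-1]+1 when the i-th and j-th characters match, else max(dp[i-1][j], dp[i][j-1]).
    ·  T  E  E  G  Y  Q  Y  G  Y  E
 ·  0  0  0  0  0  0  0  0  0  0  0
 T  0  1  1  1  1  1  1  1  1  1  1
 E  0  1  2  2  2  2  2  2  2  2  2
 E  0  1  2  3  3  3  3  3  3  3  3
 G  0  1  2  3  4  4  4  4  4  4  4
 T  0  1  2  3  4  4  4  4  4  4  4
 Q  0  1  2  3  4  4  5  5  5  5  5
 G  0  1  2  3  4  4  5  5  6  6  6
 T  0  1  2  3  4  4  5  5  6  6  6
 Y  0  1  2  3  4  5  5  6  6  7  7
 Q  0  1  2  3  4  5  6  6  6  7  7
dp[10][10] = 7. One LCS (by backtracking along matches): TEEGQGY.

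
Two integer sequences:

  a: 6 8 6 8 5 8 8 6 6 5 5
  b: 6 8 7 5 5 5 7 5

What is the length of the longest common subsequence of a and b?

Match 6 [1,1]; then 8 [2,2]; then 5 [5,5]; then 5 [10,6]; then 5 [11,8] — 5 values in the same relative order in both. Since dp[11][8] = 5, nothing longer is possible.

5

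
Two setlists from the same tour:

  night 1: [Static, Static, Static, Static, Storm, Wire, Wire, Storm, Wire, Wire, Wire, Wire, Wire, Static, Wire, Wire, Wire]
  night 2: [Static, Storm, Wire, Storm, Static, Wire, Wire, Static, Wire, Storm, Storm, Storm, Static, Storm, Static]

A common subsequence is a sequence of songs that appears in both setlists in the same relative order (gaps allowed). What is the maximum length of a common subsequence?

Pick Static (night 1 #4, night 2 #1), Storm (night 1 #5, night 2 #2), Wire (night 1 #7, night 2 #3), Storm (night 1 #8, night 2 #4), Wire (night 1 #9, night 2 #6), Wire (night 1 #10, night 2 #7), Wire (night 1 #11, night 2 #9), Static (night 1 #14, night 2 #15); all 8 songs appear in both, in order, and the DP table's final entry dp[17][15] is also 8, so no common subsequence is longer.

8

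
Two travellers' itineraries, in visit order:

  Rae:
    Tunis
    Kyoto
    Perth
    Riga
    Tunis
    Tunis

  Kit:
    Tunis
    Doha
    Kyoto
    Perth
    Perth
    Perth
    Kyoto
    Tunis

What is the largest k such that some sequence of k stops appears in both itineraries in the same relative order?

Taking Tunis (Rae #1, Kit #1), then Kyoto (Rae #2, Kit #3), then Perth (Rae #3, Kit #6), then Tunis (Rae #6, Kit #8) gives a common subsequence of length 4, and the DP table's final entry dp[6][8] is also 4, so no common subsequence is longer.

4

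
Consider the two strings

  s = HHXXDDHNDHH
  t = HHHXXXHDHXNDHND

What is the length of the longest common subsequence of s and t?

Match H at s[1]=t[2] → H at s[2]=t[3] → X at s[3]=t[5] → X at s[4]=t[6] → D at s[5]=t[8] → D at s[6]=t[12] → H at s[7]=t[13] → N at s[8]=t[14] → D at s[9]=t[15] — 9 characters in the same relative order in both, and the DP table's final entry dp[11][15] is also 9, so no common subsequence is longer.

9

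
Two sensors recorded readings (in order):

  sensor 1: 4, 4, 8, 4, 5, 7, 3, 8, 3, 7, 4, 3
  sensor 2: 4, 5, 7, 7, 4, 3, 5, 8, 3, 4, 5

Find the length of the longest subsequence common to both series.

7

Match 4 at sensor 1[4]=sensor 2[1], 5 at sensor 1[5]=sensor 2[2], 7 at sensor 1[6]=sensor 2[4], 3 at sensor 1[7]=sensor 2[6], 8 at sensor 1[8]=sensor 2[8], 3 at sensor 1[9]=sensor 2[9], 4 at sensor 1[11]=sensor 2[10] — 7 values in the same relative order in both. Since dp[12][11] = 7, nothing longer is possible.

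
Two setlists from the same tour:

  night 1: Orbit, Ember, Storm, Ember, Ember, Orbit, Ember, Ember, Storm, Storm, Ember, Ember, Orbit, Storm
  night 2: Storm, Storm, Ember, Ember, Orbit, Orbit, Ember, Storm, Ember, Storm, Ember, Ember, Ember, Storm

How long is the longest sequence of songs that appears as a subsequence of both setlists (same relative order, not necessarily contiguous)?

Match Storm (night 1 #3, night 2 #2) → Ember (night 1 #4, night 2 #3) → Ember (night 1 #5, night 2 #4) → Orbit (night 1 #6, night 2 #6) → Ember (night 1 #7, night 2 #7) → Ember (night 1 #8, night 2 #9) → Storm (night 1 #9, night 2 #10) → Ember (night 1 #11, night 2 #12) → Ember (night 1 #12, night 2 #13) → Storm (night 1 #14, night 2 #14) — 10 songs in the same relative order in both. Since dp[14][14] = 10, nothing longer is possible.

10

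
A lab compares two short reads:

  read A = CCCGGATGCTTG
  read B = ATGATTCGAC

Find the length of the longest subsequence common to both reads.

One common subsequence of length 6: A [6,1], T [7,2], G [8,3], T [10,5], T [11,6], G [12,8], and the DP table's final entry dp[12][10] is also 6, so no common subsequence is longer.

6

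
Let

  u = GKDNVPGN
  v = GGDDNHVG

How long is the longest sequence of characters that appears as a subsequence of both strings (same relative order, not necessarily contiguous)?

Pick G at u[1]=v[2], then D at u[3]=v[4], then N at u[4]=v[5], then V at u[5]=v[7], then G at u[7]=v[8]; all 5 characters appear in both, in order. Since dp[8][8] = 5, nothing longer is possible.

5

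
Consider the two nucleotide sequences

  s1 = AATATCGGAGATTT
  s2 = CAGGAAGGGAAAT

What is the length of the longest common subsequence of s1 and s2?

Match A at s1[1]=s2[2], A at s1[2]=s2[5], A at s1[4]=s2[6], G at s1[7]=s2[8], G at s1[8]=s2[9], A at s1[9]=s2[11], A at s1[11]=s2[12], T at s1[14]=s2[13] — 8 bases in the same relative order in both. dp[14][13] = 8 confirms this is the maximum.

8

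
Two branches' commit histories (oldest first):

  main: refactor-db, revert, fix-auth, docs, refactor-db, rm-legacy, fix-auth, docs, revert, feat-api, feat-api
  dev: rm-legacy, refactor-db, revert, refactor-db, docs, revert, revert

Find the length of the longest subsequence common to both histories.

5

Match refactor-db at main[1]=dev[2], then revert at main[2]=dev[3], then refactor-db at main[5]=dev[4], then docs at main[8]=dev[5], then revert at main[9]=dev[7] — 5 commits in the same relative order in both. dp[11][7] = 5 confirms this is the maximum.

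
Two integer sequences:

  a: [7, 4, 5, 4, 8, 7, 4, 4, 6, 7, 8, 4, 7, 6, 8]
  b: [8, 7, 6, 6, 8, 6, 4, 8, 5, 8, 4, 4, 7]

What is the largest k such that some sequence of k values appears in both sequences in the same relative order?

Taking 7 at a[1]=b[2], 4 at a[2]=b[7], 5 at a[3]=b[9], 8 at a[5]=b[10], 4 at a[8]=b[11], 4 at a[12]=b[12], 7 at a[13]=b[13] gives a common subsequence of length 7, and the DP table's final entry dp[15][13] is also 7, so no common subsequence is longer.

7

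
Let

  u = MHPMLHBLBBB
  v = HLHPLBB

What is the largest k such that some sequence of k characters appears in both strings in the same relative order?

Taking H [2,1], then L [5,2], then H [6,3], then L [8,5], then B [10,6], then B [11,7] gives a common subsequence of length 6, and the DP table's final entry dp[11][7] is also 6, so no common subsequence is longer.

6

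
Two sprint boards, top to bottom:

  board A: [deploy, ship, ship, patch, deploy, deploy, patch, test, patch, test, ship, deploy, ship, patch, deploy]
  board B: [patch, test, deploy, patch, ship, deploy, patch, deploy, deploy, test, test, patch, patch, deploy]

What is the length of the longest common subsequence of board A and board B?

Match deploy (board A #1, board B #3), then ship (board A #2, board B #5), then patch (board A #4, board B #7), then deploy (board A #5, board B #8), then deploy (board A #6, board B #9), then test (board A #8, board B #11), then patch (board A #9, board B #12), then patch (board A #14, board B #13), then deploy (board A #15, board B #14) — 9 tasks in the same relative order in both. Since dp[15][14] = 9, nothing longer is possible.

9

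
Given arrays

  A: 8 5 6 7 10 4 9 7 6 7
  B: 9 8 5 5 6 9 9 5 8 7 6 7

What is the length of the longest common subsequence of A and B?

7

One common subsequence of length 7: 8 at A[1]=B[2]; then 5 at A[2]=B[4]; then 6 at A[3]=B[5]; then 9 at A[7]=B[7]; then 7 at A[8]=B[10]; then 6 at A[9]=B[11]; then 7 at A[10]=B[12], and the DP table's final entry dp[10][12] is also 7, so no common subsequence is longer.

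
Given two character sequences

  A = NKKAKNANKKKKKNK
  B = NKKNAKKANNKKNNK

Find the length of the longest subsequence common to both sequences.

11

Pick N (A #1, B #1); then K (A #2, B #2); then K (A #3, B #3); then A (A #4, B #5); then K (A #5, B #7); then N (A #6, B #9); then N (A #8, B #10); then K (A #9, B #11); then K (A #10, B #12); then N (A #14, B #14); then K (A #15, B #15); all 11 characters appear in both, in order. dp[15][15] = 11 confirms this is the maximum.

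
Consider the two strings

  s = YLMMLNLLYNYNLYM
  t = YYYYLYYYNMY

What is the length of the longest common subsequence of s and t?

Taking Y at s[1]=t[4]; then L at s[2]=t[5]; then Y at s[9]=t[7]; then Y at s[11]=t[8]; then N at s[12]=t[9]; then Y at s[14]=t[11] gives a common subsequence of length 6. The LCS DP gives dp[15][11] = 6, so this is optimal.

6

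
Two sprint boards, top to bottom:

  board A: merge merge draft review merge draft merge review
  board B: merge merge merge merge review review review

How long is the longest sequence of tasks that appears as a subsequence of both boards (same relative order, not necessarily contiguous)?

5

Match merge at board A[1]=board B[1], then merge at board A[2]=board B[2], then merge at board A[5]=board B[3], then merge at board A[7]=board B[4], then review at board A[8]=board B[7] — 5 tasks in the same relative order in both. The LCS DP gives dp[8][7] = 5, so this is optimal.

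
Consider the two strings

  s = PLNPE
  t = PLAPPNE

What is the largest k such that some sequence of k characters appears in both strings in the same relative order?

Let dp[i][j] be the LCS length of the first i characters of s and the first j characters of t. dp[i][j] = dp[i-1][j-1]+1 when the i-th and j-th characters match, else max(dp[i-1][j], dp[i][j-1]).
    ·  P  L  A  P  P  N  E
 ·  0  0  0  0  0  0  0  0
 P  0  1  1  1  1  1  1  1
 L  0  1  2  2  2  2  2  2
 N  0  1  2  2  2  2  3  3
 P  0  1  2  2  3  3  3  3
 E  0  1  2  2  3  3  3  4
dp[5][7] = 4. One LCS (by backtracking along matches): PLNE.

4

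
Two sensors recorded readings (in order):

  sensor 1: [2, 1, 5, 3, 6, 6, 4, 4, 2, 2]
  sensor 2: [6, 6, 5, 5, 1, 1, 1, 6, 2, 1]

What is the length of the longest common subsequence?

Taking 1 (sensor 1 #2, sensor 2 #7), 6 (sensor 1 #6, sensor 2 #8), 2 (sensor 1 #9, sensor 2 #9) gives a common subsequence of length 3. The LCS DP gives dp[10][10] = 3, so this is optimal.

3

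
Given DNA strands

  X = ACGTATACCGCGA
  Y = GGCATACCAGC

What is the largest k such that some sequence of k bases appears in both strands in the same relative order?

8

Let dp[i][j] be the LCS length of the first i bases of X and the first j bases of Y. dp[i][j] = dp[i-1][j-1]+1 when the i-th and j-th bases match, else max(dp[i-1][j], dp[i][j-1]).
    ·  G  G  C  A  T  A  C  C  A  G  C
 ·  0  0  0  0  0  0  0  0  0  0  0  0
 A  0  0  0  0  1  1  1  1  1  1  1  1
 C  0  0  0  1  1  1  1  2  2  2  2  2
 G  0  1  1  1  1  1  1  2  2  2  3  3
 T  0  1  1  1  1  2  2  2  2  2  3  3
 A  0  1  1  1  2  2  3  3  3  3  3  3
 T  0  1  1  1  2  3  3  3  3  3  3  3
 A  0  1  1  1  2  3  4  4  4  4  4  4
 C  0  1  1  2  2  3  4  5  5  5  5  5
 C  0  1  1  2  2  3  4  5  6  6  6  6
 G  0  1  2  2  2  3  4  5  6  6  7  7
 C  0  1  2  3  3  3  4  5  6  6  7  8
 G  0  1  2  3  3  3  4  5  6  6  7  8
 A  0  1  2  3  4  4  4  5  6  7  7  8
dp[13][11] = 8. One LCS (by backtracking along matches): CATACCGC.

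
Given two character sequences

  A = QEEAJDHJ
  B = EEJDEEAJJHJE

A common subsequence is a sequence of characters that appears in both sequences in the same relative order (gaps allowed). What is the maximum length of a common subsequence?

Let dp[i][j] be the LCS length of the first i characters of A and the first j characters of B. dp[i][j] = dp[i-1][j-1]+1 when the i-th and j-th characters match, else max(dp[i-1][j], dp[i][j-1]).
    ·  E  E  J  D  E  E  A  J  J  H  J  E
 ·  0  0  0  0  0  0  0  0  0  0  0  0  0
 Q  0  0  0  0  0  0  0  0  0  0  0  0  0
 E  0  1  1  1  1  1  1  1  1  1  1  1  1
 E  0  1  2  2  2  2  2  2  2  2  2  2  2
 A  0  1  2  2  2  2  2  3  3  3  3  3  3
 J  0  1  2  3  3  3  3  3  4  4  4  4  4
 D  0  1  2  3  4  4  4  4  4  4  4  4  4
 H  0  1  2  3  4  4  4  4  4  4  5  5  5
 J  0  1  2  3  4  4  4  4  5  5  5  6  6
dp[8][12] = 6. One LCS (by backtracking along matches): EEAJHJ.

6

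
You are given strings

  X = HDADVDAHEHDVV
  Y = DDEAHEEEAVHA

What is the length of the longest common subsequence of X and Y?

6

Match D (X #2, Y #1), then D (X #4, Y #2), then A (X #7, Y #4), then H (X #8, Y #5), then E (X #9, Y #8), then H (X #10, Y #11) — 6 characters in the same relative order in both. dp[13][12] = 6 confirms this is the maximum.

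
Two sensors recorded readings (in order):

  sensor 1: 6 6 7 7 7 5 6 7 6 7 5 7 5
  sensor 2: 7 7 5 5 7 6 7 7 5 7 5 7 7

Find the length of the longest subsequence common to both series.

Taking 7 [3,1], 7 [4,2], 7 [5,5], 6 [7,6], 7 [8,7], 7 [10,8], 5 [11,9], 7 [12,10], 5 [13,11] gives a common subsequence of length 9. dp[13][13] = 9 confirms this is the maximum.

9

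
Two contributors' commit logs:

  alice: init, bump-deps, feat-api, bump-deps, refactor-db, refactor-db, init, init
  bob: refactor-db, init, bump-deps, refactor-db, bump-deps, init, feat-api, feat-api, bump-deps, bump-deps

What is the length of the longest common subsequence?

Match init (alice #1, bob #2), then bump-deps (alice #2, bob #5), then feat-api (alice #3, bob #8), then bump-deps (alice #4, bob #10) — 4 commits in the same relative order in both. dp[8][10] = 4 confirms this is the maximum.

4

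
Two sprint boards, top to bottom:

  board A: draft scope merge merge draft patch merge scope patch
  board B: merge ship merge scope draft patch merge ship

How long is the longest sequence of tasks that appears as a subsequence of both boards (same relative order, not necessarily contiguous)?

5

One common subsequence of length 5: merge [3,1], then merge [4,3], then draft [5,5], then patch [6,6], then merge [7,7]. Since dp[9][8] = 5, nothing longer is possible.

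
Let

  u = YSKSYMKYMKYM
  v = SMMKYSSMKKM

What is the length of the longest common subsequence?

Let dp[i][j] be the LCS length of the first i characters of u and the first j characters of v. dp[i][j] = dp[i-1][j-1]+1 when the i-th and j-th characters match, else max(dp[i-1][j], dp[i][j-1]).
    ·  S  M  M  K  Y  S  S  M  K  K  M
 ·  0  0  0  0  0  0  0  0  0  0  0  0
 Y  0  0  0  0  0  1  1  1  1  1  1  1
 S  0  1  1  1  1  1  2  2  2  2  2  2
 K  0  1  1  1  2  2  2  2  2  3  3  3
 S  0  1  1  1  2  2  3  3  3  3  3  3
 Y  0  1  1  1  2  3  3  3  3  3  3  3
 M  0  1  2  2  2  3  3  3  4  4  4  4
 K  0  1  2  2  3  3  3  3  4  5  5  5
 Y  0  1  2  2  3  4  4  4  4  5  5  5
 M  0  1  2  3  3  4  4  4  5  5  5  6
 K  0  1  2  3  4  4  4  4  5  6  6  6
 Y  0  1  2  3  4  5  5  5  5  6  6  6
 M  0  1  2  3  4  5  5  5  6  6  6  7
dp[12][11] = 7. One LCS (by backtracking along matches): YSSMKKM.

7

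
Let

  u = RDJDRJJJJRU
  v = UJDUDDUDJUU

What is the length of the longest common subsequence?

Taking D [2,6], D [4,8], J [6,9], U [11,11] gives a common subsequence of length 4. The LCS DP gives dp[11][11] = 4, so this is optimal.

4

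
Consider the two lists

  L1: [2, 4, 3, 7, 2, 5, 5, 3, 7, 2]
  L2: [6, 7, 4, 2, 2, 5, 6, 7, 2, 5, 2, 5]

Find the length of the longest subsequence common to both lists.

5

Match 2 (L1 #1, L2 #5), 7 (L1 #4, L2 #8), 2 (L1 #5, L2 #9), 5 (L1 #6, L2 #10), 5 (L1 #7, L2 #12) — 5 values in the same relative order in both, and the DP table's final entry dp[10][12] is also 5, so no common subsequence is longer.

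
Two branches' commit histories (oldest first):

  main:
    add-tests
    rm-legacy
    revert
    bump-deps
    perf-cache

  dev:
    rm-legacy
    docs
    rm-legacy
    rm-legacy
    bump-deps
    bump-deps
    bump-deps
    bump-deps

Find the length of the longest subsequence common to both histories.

Taking rm-legacy [2,4] → bump-deps [4,8] gives a common subsequence of length 2. The LCS DP gives dp[5][8] = 2, so this is optimal.

2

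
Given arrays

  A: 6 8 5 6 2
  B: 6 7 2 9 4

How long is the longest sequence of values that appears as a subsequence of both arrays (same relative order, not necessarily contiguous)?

Let dp[i][j] be the LCS length of the first i values of A and the first j values of B. dp[i][j] = dp[i-1][j-1]+1 when the i-th and j-th values match, else max(dp[i-1][j], dp[i][j-1]).
    ·  6  7  2  9  4
 ·  0  0  0  0  0  0
 6  0  1  1  1  1  1
 8  0  1  1  1  1  1
 5  0  1  1  1  1  1
 6  0  1  1  1  1  1
 2  0  1  1  2  2  2
dp[5][5] = 2. One LCS (by backtracking along matches): 6, 2.

2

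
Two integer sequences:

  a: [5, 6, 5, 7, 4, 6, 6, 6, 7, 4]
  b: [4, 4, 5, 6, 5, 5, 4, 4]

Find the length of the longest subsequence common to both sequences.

One common subsequence of length 5: 5 [1,3] → 6 [2,4] → 5 [3,6] → 4 [5,7] → 4 [10,8]. Since dp[10][8] = 5, nothing longer is possible.

5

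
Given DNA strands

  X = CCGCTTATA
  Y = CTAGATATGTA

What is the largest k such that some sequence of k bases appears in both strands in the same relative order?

Pick C [1,1], then G [3,4], then T [5,6], then T [6,8], then T [8,10], then A [9,11]; all 6 bases appear in both, in order, and the DP table's final entry dp[9][11] is also 6, so no common subsequence is longer.

6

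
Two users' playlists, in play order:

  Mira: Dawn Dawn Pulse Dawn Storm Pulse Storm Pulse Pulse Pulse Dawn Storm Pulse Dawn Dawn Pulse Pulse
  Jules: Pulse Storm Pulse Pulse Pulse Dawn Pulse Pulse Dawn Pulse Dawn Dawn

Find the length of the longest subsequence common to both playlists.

10

Pick Pulse (Mira #3, Jules #1) → Storm (Mira #5, Jules #2) → Pulse (Mira #6, Jules #4) → Pulse (Mira #8, Jules #5) → Pulse (Mira #9, Jules #7) → Pulse (Mira #10, Jules #8) → Dawn (Mira #11, Jules #9) → Pulse (Mira #13, Jules #10) → Dawn (Mira #14, Jules #11) → Dawn (Mira #15, Jules #12); all 10 songs appear in both, in order. Since dp[17][12] = 10, nothing longer is possible.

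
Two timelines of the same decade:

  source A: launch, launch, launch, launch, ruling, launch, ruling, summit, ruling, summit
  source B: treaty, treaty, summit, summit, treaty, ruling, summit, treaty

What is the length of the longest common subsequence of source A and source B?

One common subsequence of length 3: summit [8,4], then ruling [9,6], then summit [10,7], and the DP table's final entry dp[10][8] is also 3, so no common subsequence is longer.

3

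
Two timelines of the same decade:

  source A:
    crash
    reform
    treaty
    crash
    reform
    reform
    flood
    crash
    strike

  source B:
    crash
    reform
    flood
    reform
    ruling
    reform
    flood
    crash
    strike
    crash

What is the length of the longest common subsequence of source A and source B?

Taking crash [1,1]; then reform [2,2]; then reform [5,4]; then reform [6,6]; then flood [7,7]; then crash [8,8]; then strike [9,9] gives a common subsequence of length 7. Since dp[9][10] = 7, nothing longer is possible.

7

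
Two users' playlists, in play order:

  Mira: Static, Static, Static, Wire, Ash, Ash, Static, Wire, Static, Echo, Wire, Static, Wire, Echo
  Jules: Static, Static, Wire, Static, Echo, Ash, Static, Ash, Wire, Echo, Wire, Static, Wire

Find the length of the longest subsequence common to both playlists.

Taking Static (Mira #1, Jules #1); then Static (Mira #2, Jules #2); then Static (Mira #3, Jules #4); then Ash (Mira #5, Jules #6); then Ash (Mira #6, Jules #8); then Wire (Mira #8, Jules #9); then Echo (Mira #10, Jules #10); then Wire (Mira #11, Jules #11); then Static (Mira #12, Jules #12); then Wire (Mira #13, Jules #13) gives a common subsequence of length 10, and the DP table's final entry dp[14][13] is also 10, so no common subsequence is longer.

10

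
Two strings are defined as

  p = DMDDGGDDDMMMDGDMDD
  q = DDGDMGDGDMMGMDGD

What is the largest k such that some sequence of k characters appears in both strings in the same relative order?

12

Taking D [1,1]; then D [3,2]; then D [4,4]; then G [5,6]; then G [6,8]; then D [9,9]; then M [10,10]; then M [11,11]; then M [12,13]; then D [13,14]; then G [14,15]; then D [18,16] gives a common subsequence of length 12. dp[18][16] = 12 confirms this is the maximum.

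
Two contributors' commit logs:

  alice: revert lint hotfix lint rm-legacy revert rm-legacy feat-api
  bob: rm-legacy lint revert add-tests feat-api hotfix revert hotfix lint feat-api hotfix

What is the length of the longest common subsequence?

4

One common subsequence of length 4: revert [1,7], hotfix [3,8], lint [4,9], feat-api [8,10], and the DP table's final entry dp[8][11] is also 4, so no common subsequence is longer.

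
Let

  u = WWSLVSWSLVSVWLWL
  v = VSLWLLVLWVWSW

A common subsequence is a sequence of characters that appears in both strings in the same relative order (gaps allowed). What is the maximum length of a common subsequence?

Taking S [3,2], then L [4,3], then W [7,4], then L [9,6], then V [10,7], then V [12,10], then W [13,11], then W [15,13] gives a common subsequence of length 8. Since dp[16][13] = 8, nothing longer is possible.

8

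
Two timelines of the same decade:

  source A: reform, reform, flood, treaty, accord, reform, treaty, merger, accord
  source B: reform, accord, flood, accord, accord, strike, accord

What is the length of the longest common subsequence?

Taking reform [1,1], flood [3,3], accord [5,5], accord [9,7] gives a common subsequence of length 4. The LCS DP gives dp[9][7] = 4, so this is optimal.

4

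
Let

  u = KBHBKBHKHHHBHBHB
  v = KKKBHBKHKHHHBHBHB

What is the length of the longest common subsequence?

15

Pick K [1,3] → B [2,4] → H [3,5] → B [4,6] → K [5,7] → H [7,8] → K [8,9] → H [9,10] → H [10,11] → H [11,12] → B [12,13] → H [13,14] → B [14,15] → H [15,16] → B [16,17]; all 15 characters appear in both, in order. Since dp[16][17] = 15, nothing longer is possible.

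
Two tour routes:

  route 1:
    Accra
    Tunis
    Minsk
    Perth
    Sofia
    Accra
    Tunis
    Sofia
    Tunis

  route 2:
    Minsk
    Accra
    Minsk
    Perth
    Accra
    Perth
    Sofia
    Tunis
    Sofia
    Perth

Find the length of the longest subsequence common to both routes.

Taking Accra (route 1 #1, route 2 #2); then Minsk (route 1 #3, route 2 #3); then Perth (route 1 #4, route 2 #6); then Sofia (route 1 #5, route 2 #7); then Tunis (route 1 #7, route 2 #8); then Sofia (route 1 #8, route 2 #9) gives a common subsequence of length 6. dp[9][10] = 6 confirms this is the maximum.

6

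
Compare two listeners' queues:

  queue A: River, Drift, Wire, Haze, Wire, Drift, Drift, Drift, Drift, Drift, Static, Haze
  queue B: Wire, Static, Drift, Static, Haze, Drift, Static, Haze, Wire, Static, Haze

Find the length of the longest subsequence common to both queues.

Pick Drift (queue A #2, queue B #6), then Haze (queue A #4, queue B #8), then Wire (queue A #5, queue B #9), then Static (queue A #11, queue B #10), then Haze (queue A #12, queue B #11); all 5 songs appear in both, in order. Since dp[12][11] = 5, nothing longer is possible.

5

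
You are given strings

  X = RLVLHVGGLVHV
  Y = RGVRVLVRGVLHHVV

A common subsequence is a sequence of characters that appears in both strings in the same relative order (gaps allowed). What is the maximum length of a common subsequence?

Pick R [1,4] → V [3,5] → L [4,6] → V [6,7] → G [7,9] → L [9,11] → V [10,14] → V [12,15]; all 8 characters appear in both, in order. Since dp[12][15] = 8, nothing longer is possible.

8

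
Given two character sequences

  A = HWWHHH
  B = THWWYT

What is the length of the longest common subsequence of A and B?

Pick H [1,2]; then W [2,3]; then W [3,4]; all 3 characters appear in both, in order. dp[6][6] = 3 confirms this is the maximum.

3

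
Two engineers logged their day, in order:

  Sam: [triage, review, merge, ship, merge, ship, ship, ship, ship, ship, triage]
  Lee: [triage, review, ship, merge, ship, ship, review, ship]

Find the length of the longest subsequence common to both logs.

7

Pick triage (Sam #1, Lee #1); then review (Sam #2, Lee #2); then ship (Sam #4, Lee #3); then merge (Sam #5, Lee #4); then ship (Sam #6, Lee #5); then ship (Sam #7, Lee #6); then ship (Sam #10, Lee #8); all 7 tasks appear in both, in order. dp[11][8] = 7 confirms this is the maximum.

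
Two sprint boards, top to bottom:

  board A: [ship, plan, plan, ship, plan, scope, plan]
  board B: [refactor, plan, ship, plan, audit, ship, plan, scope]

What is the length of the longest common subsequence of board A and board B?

Pick ship at board A[1]=board B[3]; then plan at board A[2]=board B[4]; then ship at board A[4]=board B[6]; then plan at board A[5]=board B[7]; then scope at board A[6]=board B[8]; all 5 tasks appear in both, in order. Since dp[7][8] = 5, nothing longer is possible.

5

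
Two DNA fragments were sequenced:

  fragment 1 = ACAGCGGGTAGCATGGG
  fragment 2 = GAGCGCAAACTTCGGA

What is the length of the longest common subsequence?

Pick A (fragment 1 #1, fragment 2 #2), C (fragment 1 #2, fragment 2 #4), G (fragment 1 #4, fragment 2 #5), C (fragment 1 #5, fragment 2 #6), A (fragment 1 #10, fragment 2 #9), C (fragment 1 #12, fragment 2 #10), T (fragment 1 #14, fragment 2 #12), G (fragment 1 #15, fragment 2 #14), G (fragment 1 #16, fragment 2 #15); all 9 bases appear in both, in order. dp[17][16] = 9 confirms this is the maximum.

9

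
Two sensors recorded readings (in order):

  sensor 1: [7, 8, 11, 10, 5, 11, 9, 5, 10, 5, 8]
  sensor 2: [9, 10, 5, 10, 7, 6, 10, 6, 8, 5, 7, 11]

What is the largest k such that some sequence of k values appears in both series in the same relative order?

One common subsequence of length 4: 7 [1,5], 8 [2,9], 5 [5,10], 11 [6,12], and the DP table's final entry dp[11][12] is also 4, so no common subsequence is longer.

4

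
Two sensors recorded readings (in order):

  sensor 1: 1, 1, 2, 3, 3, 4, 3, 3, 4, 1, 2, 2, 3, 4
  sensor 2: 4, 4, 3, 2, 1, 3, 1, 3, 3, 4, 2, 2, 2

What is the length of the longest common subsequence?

7

One common subsequence of length 7: 1 [1,5], 1 [2,7], 3 [4,8], 3 [5,9], 4 [6,10], 2 [11,12], 2 [12,13]. dp[14][13] = 7 confirms this is the maximum.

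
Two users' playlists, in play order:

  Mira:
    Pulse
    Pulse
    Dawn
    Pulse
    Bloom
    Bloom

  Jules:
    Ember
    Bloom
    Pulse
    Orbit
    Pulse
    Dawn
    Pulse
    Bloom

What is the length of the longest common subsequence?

5

Pick Pulse (Mira #1, Jules #3); then Pulse (Mira #2, Jules #5); then Dawn (Mira #3, Jules #6); then Pulse (Mira #4, Jules #7); then Bloom (Mira #6, Jules #8); all 5 songs appear in both, in order. The LCS DP gives dp[6][8] = 5, so this is optimal.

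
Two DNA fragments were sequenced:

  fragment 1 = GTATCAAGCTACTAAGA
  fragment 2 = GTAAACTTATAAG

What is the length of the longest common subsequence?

12

Pick G [1,1] → T [2,2] → A [3,3] → A [6,4] → A [7,5] → C [9,6] → T [10,8] → A [11,9] → T [13,10] → A [14,11] → A [15,12] → G [16,13]; all 12 bases appear in both, in order. dp[17][13] = 12 confirms this is the maximum.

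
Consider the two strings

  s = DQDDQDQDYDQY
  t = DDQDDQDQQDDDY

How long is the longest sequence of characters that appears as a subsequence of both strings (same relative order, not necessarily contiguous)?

Taking D [1,2] → Q [2,3] → D [3,4] → D [4,5] → Q [5,6] → D [6,7] → Q [7,9] → D [8,11] → D [10,12] → Y [12,13] gives a common subsequence of length 10, and the DP table's final entry dp[12][13] is also 10, so no common subsequence is longer.

10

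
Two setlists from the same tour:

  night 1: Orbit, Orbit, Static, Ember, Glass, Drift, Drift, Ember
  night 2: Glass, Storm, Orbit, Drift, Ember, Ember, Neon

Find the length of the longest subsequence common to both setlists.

3

Pick Orbit [1,3] → Ember [4,5] → Ember [8,6]; all 3 songs appear in both, in order. The LCS DP gives dp[8][7] = 3, so this is optimal.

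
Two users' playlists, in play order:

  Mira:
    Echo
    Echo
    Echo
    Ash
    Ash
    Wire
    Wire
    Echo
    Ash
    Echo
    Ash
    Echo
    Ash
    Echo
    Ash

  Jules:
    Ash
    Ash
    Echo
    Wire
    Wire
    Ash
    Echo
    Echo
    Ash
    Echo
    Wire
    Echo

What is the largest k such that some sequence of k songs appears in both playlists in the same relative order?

9

Match Ash at Mira[4]=Jules[1] → Ash at Mira[5]=Jules[2] → Wire at Mira[6]=Jules[4] → Wire at Mira[7]=Jules[5] → Echo at Mira[8]=Jules[7] → Echo at Mira[10]=Jules[8] → Ash at Mira[11]=Jules[9] → Echo at Mira[12]=Jules[10] → Echo at Mira[14]=Jules[12] — 9 songs in the same relative order in both. dp[15][12] = 9 confirms this is the maximum.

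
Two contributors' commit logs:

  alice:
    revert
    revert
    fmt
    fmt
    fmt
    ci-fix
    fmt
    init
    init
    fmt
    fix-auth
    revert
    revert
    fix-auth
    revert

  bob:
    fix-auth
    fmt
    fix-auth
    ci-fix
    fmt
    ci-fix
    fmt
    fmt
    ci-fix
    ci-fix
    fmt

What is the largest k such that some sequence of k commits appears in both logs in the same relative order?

5

One common subsequence of length 5: fmt [3,5]; then fmt [4,7]; then fmt [5,8]; then ci-fix [6,10]; then fmt [10,11], and the DP table's final entry dp[15][11] is also 5, so no common subsequence is longer.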